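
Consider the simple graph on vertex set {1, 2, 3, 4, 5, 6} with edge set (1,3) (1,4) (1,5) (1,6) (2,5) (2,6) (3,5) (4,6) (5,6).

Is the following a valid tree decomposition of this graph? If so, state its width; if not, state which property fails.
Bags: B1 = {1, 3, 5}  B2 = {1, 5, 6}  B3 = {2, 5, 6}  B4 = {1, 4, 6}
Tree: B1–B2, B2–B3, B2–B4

Yes; width 2.

Vertex coverage: the bags together contain {1, 2, 3, 4, 5, 6}, the full vertex set. Edge coverage: each edge of G has both endpoints in at least one bag. Running intersection: for every vertex, the bags containing it form a connected subtree. All three properties hold, so this is a valid tree decomposition of width max|bag| − 1 = 2, and hence tw(G) ≤ 2.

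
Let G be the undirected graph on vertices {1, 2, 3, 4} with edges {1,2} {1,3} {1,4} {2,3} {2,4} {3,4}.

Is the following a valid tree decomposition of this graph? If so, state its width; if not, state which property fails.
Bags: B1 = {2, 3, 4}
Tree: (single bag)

No — vertex 1 appears in no bag.

A tree decomposition must satisfy three properties: every vertex lies in some bag; for every edge, both endpoints lie together in some bag; and for every vertex, the bags containing it form a connected subtree. Here vertex 1 appears in no bag, so the decomposition is invalid.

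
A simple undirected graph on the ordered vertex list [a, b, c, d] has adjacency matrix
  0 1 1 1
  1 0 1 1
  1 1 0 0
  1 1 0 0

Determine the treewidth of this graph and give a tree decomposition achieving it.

Each bag holds 3 vertices, so the decomposition has width 2, which upper-bounds the treewidth. Conversely, {a, b, d} is a clique of size 3, and the vertices of any clique must share a bag in every tree decomposition; so some bag has ≥ 3 vertices and tw(G) ≥ 2. Hence tw(G) = 2 exactly.

Treewidth 2.
One such decomposition:
Bags: B1 = {a, b, d}  B2 = {a, b, c}
Tree: B1–B2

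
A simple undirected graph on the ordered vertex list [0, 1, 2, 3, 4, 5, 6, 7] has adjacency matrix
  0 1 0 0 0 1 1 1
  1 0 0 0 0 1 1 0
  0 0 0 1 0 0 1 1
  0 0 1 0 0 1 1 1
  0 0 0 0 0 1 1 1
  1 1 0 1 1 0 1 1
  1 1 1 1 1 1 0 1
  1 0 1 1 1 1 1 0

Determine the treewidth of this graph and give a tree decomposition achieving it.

Treewidth 3.
One such decomposition:
Bags: B1 = {0, 5, 6, 7}  B2 = {4, 5, 6, 7}  B3 = {3, 5, 6, 7}  B4 = {2, 3, 6, 7}  B5 = {0, 1, 5, 6}
Tree: B1–B2, B2–B3, B3–B4, B1–B5

Every bag has size at most 4, so the width is 4 − 1 = 3 and tw(G) ≤ 3. Conversely, {2, 3, 6, 7} is a clique of size 4, and the vertices of any clique must share a bag in every tree decomposition; so some bag has ≥ 4 vertices and tw(G) ≥ 3. Combining the bounds, tw(G) = 3.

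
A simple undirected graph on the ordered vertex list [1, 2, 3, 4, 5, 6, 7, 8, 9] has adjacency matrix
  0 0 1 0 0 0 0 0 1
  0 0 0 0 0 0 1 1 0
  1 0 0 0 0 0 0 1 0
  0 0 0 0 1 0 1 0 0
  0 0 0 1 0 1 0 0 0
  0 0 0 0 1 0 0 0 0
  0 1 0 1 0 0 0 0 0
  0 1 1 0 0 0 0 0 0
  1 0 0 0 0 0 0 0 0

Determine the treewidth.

A width-1 tree decomposition is:
Bags: B1 = {1, 9}  B2 = {1, 3}  B3 = {3, 8}  B4 = {2, 8}  B5 = {2, 7}  B6 = {4, 7}  B7 = {4, 5}  B8 = {5, 6}
Tree: B1–B2, B2–B3, B3–B4, B4–B5, B5–B6, B6–B7, B7–B8
Each bag holds 2 vertices, so the decomposition has width 1, which upper-bounds the treewidth. Since G has at least one edge (e.g. 9–1), it is not an edgeless graph, so tw(G) ≥ 1. Therefore the treewidth is 1.

1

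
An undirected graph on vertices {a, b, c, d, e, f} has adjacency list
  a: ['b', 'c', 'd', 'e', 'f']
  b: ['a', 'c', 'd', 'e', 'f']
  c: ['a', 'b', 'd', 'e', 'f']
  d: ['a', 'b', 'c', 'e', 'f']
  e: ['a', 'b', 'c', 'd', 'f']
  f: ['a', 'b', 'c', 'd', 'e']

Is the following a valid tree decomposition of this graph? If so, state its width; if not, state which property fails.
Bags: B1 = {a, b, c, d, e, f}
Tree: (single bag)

Every vertex of G appears in some bag (union = {a, b, c, d, e, f}); every edge is covered by a bag; and for each vertex v the set of bags containing v is connected in the bag tree. The decomposition is therefore valid. The largest bag has 6 vertices, so the width is 5.

Yes; width 5.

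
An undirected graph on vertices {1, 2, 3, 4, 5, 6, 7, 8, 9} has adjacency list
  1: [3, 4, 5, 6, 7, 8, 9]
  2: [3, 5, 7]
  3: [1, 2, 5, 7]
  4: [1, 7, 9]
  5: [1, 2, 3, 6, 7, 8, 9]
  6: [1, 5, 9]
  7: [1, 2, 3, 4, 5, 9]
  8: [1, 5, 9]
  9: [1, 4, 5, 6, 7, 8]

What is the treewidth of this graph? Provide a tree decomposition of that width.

Treewidth 3.
One optimal decomposition is:
Bags: B1 = {1, 5, 7, 9}  B2 = {1, 5, 8, 9}  B3 = {1, 3, 5, 7}  B4 = {1, 4, 7, 9}  B5 = {2, 3, 5, 7}  B6 = {1, 5, 6, 9}
Tree: B1–B2, B1–B3, B1–B4, B3–B5, B2–B6

Every bag has size at most 4, so the width is 4 − 1 = 3 and tw(G) ≤ 3. Conversely, {1, 4, 7, 9} is a clique of size 4, and the vertices of any clique must share a bag in every tree decomposition; so some bag has ≥ 4 vertices and tw(G) ≥ 3. Hence tw(G) = 3 exactly.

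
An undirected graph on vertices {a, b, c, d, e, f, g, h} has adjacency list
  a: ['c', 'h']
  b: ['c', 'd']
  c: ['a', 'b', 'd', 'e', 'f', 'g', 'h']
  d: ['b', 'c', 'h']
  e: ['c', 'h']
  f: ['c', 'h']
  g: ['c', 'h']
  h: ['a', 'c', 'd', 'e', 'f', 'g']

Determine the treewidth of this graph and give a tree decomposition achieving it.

Treewidth 2.
One such decomposition:
Bags: B1 = {b, c, d}  B2 = {c, d, h}  B3 = {c, e, h}  B4 = {c, f, h}  B5 = {a, c, h}  B6 = {c, g, h}
Tree: B1–B2, B2–B3, B2–B4, B4–B5, B5–B6

The largest bag has 3 vertices, giving width 2; this decomposition certifies tw(G) ≤ 2. Conversely, {c, d, h} is a clique of size 3, and the vertices of any clique must share a bag in every tree decomposition; so some bag has ≥ 3 vertices and tw(G) ≥ 2. Combining the bounds, tw(G) = 2.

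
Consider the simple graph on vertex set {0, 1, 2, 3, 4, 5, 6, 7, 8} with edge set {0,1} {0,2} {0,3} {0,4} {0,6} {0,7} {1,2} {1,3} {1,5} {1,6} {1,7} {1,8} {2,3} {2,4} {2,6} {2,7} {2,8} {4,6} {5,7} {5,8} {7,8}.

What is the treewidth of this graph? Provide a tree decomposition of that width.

Every bag has size at most 4, so the width is 4 − 1 = 3 and tw(G) ≤ 3. For the lower bound, the 4 vertices {0, 1, 2, 3} are pairwise adjacent, and any tree decomposition puts a clique entirely inside one bag — forcing width ≥ 3. Combining the bounds, tw(G) = 3.

Treewidth 3.
Bags: B1 = {0, 1, 2, 7}  B2 = {0, 1, 2, 3}  B3 = {1, 2, 7, 8}  B4 = {0, 1, 2, 6}  B5 = {0, 2, 4, 6}  B6 = {1, 5, 7, 8}
Tree: B1–B2, B1–B3, B1–B4, B4–B5, B3–B6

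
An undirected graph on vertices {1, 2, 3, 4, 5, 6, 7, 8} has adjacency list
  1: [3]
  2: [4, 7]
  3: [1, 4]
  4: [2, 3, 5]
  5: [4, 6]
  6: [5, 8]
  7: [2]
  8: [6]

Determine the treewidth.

A width-1 tree decomposition is:
Bags: B1 = {5, 6}  B2 = {4, 5}  B3 = {2, 4}  B4 = {3, 4}  B5 = {6, 8}  B6 = {1, 3}  B7 = {2, 7}
Tree: B1–B2, B2–B3, B2–B4, B1–B5, B4–B6, B3–B7
Each bag holds 2 vertices, so the decomposition has width 1, which upper-bounds the treewidth. Since G has at least one edge (e.g. 6–5), it is not an edgeless graph, so tw(G) ≥ 1. Combining the bounds, tw(G) = 1.

1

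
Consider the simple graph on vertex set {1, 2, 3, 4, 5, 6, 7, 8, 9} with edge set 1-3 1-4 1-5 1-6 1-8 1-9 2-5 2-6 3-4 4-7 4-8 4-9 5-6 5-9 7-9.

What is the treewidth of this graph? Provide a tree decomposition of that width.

Treewidth 2.
One such decomposition:
Bags: B1 = {1, 5, 9}  B2 = {1, 4, 9}  B3 = {1, 5, 6}  B4 = {4, 7, 9}  B5 = {1, 4, 8}  B6 = {1, 3, 4}  B7 = {2, 5, 6}
Tree: B1–B2, B1–B3, B2–B4, B2–B5, B2–B6, B3–B7

The largest bag has 3 vertices, giving width 2; this decomposition certifies tw(G) ≤ 2. Conversely, {1, 4, 8} is a clique of size 3, and the vertices of any clique must share a bag in every tree decomposition; so some bag has ≥ 3 vertices and tw(G) ≥ 2. Combining the bounds, tw(G) = 2.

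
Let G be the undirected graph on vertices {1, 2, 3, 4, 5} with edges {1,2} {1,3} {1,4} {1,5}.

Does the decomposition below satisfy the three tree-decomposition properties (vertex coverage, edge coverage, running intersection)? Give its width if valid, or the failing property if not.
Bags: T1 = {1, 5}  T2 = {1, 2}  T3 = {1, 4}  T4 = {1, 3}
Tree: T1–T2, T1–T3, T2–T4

Vertex coverage: the bags together contain {1, 2, 3, 4, 5}, the full vertex set. Edge coverage: each edge of G has both endpoints in at least one bag. Running intersection: for every vertex, the bags containing it form a connected subtree. All three properties hold, so this is a valid tree decomposition of width max|bag| − 1 = 1, and hence tw(G) ≤ 1.

Yes; width 1.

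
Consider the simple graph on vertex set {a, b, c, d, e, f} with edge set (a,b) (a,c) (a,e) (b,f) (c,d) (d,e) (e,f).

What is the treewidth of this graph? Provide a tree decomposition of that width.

Each bag holds 3 vertices, so the decomposition has width 2, which upper-bounds the treewidth. For the lower bound, G contains the cycle b–f–e–a–b, so G is not a forest; only forests have treewidth ≤ 1, hence tw(G) ≥ 2. Combining the bounds, tw(G) = 2.

Treewidth 2.
One optimal decomposition is:
Bags: B1 = {a, b, f}  B2 = {a, e, f}  B3 = {a, c, e}  B4 = {c, d, e}
Tree: B1–B2, B2–B3, B3–B4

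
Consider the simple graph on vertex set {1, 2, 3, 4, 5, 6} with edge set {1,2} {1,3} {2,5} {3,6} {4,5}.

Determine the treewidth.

A width-1 tree decomposition is:
Bags: B1 = {4, 5}  B2 = {2, 5}  B3 = {1, 2}  B4 = {1, 3}  B5 = {3, 6}
Tree: B1–B2, B2–B3, B3–B4, B4–B5
Every bag has size at most 2, so the width is 2 − 1 = 1 and tw(G) ≤ 1. G has an edge, so its treewidth is at least 1. The upper and lower bounds meet at 1, so that is the treewidth.

1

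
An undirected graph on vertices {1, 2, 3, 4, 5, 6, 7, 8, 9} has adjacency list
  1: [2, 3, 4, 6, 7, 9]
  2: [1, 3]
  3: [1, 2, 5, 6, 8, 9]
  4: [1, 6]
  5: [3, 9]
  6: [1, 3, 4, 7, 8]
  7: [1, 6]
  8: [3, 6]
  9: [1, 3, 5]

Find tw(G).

A width-2 tree decomposition is:
Bags: B1 = {1, 3, 6}  B2 = {1, 3, 9}  B3 = {3, 6, 8}  B4 = {1, 6, 7}  B5 = {1, 4, 6}  B6 = {1, 2, 3}  B7 = {3, 5, 9}
Tree: B1–B2, B1–B3, B1–B4, B4–B5, B2–B6, B2–B7
Every bag has size at most 3, so the width is 3 − 1 = 2 and tw(G) ≤ 2. For the lower bound, the 3 vertices {3, 6, 8} are pairwise adjacent, and any tree decomposition puts a clique entirely inside one bag — forcing width ≥ 2. Hence tw(G) = 2 exactly.

2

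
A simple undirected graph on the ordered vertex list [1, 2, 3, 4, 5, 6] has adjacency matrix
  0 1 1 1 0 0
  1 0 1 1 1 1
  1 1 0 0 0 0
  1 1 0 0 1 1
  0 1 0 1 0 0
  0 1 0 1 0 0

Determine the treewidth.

A width-2 tree decomposition is:
Bags: B1 = {1, 2, 4}  B2 = {2, 4, 5}  B3 = {1, 2, 3}  B4 = {2, 4, 6}
Tree: B1–B2, B1–B3, B1–B4
The largest bag has 3 vertices, giving width 2; this decomposition certifies tw(G) ≤ 2. On the other hand G contains the 3-clique {1, 2, 3}. A clique must lie in a single bag of any decomposition, so no decomposition can have width below 2. Combining the bounds, tw(G) = 2.

2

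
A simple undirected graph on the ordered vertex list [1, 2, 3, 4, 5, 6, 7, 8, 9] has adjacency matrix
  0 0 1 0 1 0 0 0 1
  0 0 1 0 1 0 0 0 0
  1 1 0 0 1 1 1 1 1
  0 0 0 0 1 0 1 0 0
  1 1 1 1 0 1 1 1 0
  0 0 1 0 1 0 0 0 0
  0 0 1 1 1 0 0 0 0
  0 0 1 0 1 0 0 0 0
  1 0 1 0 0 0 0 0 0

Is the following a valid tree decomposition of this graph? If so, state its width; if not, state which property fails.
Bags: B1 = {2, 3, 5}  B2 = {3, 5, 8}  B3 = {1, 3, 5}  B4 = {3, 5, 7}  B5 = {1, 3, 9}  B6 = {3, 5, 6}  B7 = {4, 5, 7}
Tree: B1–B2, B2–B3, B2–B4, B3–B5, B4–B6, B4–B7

Yes; width 2.

Checking the three conditions: (i) the bags cover all of {1, 2, 3, 4, 5, 6, 7, 8, 9}; (ii) for each edge, some bag contains both endpoints; (iii) the bags containing any fixed vertex form a subtree. All hold, so the decomposition is valid with width 3 − 1 = 2.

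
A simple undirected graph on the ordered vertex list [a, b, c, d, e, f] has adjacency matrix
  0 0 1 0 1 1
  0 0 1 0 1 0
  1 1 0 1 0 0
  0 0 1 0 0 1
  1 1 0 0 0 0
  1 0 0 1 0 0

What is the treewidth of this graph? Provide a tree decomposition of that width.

Treewidth 2.
One such decomposition:
Bags: B1 = {a, d, f}  B2 = {a, c, d}  B3 = {a, c, e}  B4 = {b, c, e}
Tree: B1–B2, B2–B3, B3–B4

Each bag holds 3 vertices, so the decomposition has width 2, which upper-bounds the treewidth. Since f–d–c–a–f is a cycle in G, G is not acyclic. Forests are exactly the graphs of treewidth ≤ 1, so tw(G) ≥ 2. The upper and lower bounds meet at 2, so that is the treewidth.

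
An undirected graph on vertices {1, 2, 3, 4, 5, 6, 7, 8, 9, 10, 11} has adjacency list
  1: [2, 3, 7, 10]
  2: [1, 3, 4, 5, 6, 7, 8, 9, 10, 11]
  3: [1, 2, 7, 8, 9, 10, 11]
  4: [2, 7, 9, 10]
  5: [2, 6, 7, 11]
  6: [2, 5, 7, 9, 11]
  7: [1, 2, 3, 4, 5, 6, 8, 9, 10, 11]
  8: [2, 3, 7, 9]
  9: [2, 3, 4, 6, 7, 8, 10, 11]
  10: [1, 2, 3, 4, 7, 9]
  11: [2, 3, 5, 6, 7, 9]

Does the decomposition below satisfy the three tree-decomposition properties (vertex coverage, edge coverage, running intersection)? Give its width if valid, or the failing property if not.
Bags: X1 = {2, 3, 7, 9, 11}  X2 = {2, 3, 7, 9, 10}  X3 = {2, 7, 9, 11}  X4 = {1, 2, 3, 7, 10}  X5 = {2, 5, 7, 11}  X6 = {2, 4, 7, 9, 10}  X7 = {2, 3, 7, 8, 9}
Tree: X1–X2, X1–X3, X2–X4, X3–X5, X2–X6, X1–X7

A tree decomposition must satisfy three properties: every vertex lies in some bag; for every edge, both endpoints lie together in some bag; and for every vertex, the bags containing it form a connected subtree. Here vertex 6 appears in no bag, so the decomposition is invalid.

No — vertex 6 appears in no bag.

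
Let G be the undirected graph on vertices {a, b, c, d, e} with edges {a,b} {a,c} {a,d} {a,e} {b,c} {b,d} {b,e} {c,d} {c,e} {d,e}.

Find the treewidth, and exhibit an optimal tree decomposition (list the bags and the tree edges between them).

Treewidth 4.
Bags: B1 = {a, b, c, d, e}
Tree: (single bag)

With just one bag of size 5, the width is 5 − 1 = 4, so tw(G) ≤ 4. For the lower bound, the 5 vertices {a, b, c, d, e} are pairwise adjacent, and any tree decomposition puts a clique entirely inside one bag — forcing width ≥ 4. Therefore the treewidth is 4.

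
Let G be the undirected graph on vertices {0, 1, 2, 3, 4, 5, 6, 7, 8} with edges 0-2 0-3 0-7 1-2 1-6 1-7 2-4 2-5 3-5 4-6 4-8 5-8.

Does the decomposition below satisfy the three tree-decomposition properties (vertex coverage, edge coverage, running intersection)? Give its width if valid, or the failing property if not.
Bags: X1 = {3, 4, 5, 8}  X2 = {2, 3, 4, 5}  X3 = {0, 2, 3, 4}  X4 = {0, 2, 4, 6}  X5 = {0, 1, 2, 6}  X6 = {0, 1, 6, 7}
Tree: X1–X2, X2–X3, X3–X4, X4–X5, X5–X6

Checking the three conditions: (i) the bags cover all of {0, 1, 2, 3, 4, 5, 6, 7, 8}; (ii) for each edge, some bag contains both endpoints; (iii) the bags containing any fixed vertex form a subtree. All hold, so the decomposition is valid with width 4 − 1 = 3.

Yes; width 3.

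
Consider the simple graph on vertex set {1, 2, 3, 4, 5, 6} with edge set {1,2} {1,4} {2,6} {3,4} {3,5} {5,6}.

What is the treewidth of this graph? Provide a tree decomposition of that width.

Every bag has size at most 3, so the width is 3 − 1 = 2 and tw(G) ≤ 2. The edges 5–3–4–1–2–6–5 form a cycle, so G is not a tree and its treewidth is at least 2. Hence tw(G) = 2 exactly.

Treewidth 2.
One such decomposition:
Bags: B1 = {3, 4, 5}  B2 = {1, 4, 5}  B3 = {1, 2, 5}  B4 = {2, 5, 6}
Tree: B1–B2, B2–B3, B3–B4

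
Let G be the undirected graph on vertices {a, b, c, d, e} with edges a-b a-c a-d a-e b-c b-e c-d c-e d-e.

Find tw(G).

3

A width-3 tree decomposition is:
Bags: B1 = {a, c, d, e}  B2 = {a, b, c, e}
Tree: B1–B2
Each bag holds 4 vertices, so the decomposition has width 3, which upper-bounds the treewidth. On the other hand G contains the 4-clique {a, c, d, e}. A clique must lie in a single bag of any decomposition, so no decomposition can have width below 3. Therefore the treewidth is 3.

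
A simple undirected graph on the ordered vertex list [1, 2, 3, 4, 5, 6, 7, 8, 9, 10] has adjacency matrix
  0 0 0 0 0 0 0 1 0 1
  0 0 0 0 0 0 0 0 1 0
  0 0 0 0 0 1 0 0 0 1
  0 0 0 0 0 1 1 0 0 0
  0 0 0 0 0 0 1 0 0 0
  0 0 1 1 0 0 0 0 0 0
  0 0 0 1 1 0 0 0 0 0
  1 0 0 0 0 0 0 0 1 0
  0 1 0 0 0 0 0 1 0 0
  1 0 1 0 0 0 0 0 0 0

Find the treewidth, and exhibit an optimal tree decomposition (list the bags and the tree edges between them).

Treewidth 1.
Bags: B1 = {5, 7}  B2 = {4, 7}  B3 = {4, 6}  B4 = {3, 6}  B5 = {3, 10}  B6 = {1, 10}  B7 = {1, 8}  B8 = {8, 9}  B9 = {2, 9}
Tree: B1–B2, B2–B3, B3–B4, B4–B5, B5–B6, B6–B7, B7–B8, B8–B9

Each bag holds 2 vertices, so the decomposition has width 1, which upper-bounds the treewidth. Any graph with an edge has treewidth ≥ 1, and G has the edge 5–7. The upper and lower bounds meet at 1, so that is the treewidth.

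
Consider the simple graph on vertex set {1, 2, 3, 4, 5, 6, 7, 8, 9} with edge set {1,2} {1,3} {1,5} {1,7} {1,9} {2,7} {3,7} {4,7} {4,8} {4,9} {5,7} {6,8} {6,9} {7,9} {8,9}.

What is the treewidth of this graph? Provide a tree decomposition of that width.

Every bag has size at most 3, so the width is 3 − 1 = 2 and tw(G) ≤ 2. For the lower bound, the 3 vertices {4, 8, 9} are pairwise adjacent, and any tree decomposition puts a clique entirely inside one bag — forcing width ≥ 2. Hence tw(G) = 2 exactly.

Treewidth 2.
Bags: B1 = {1, 7, 9}  B2 = {4, 7, 9}  B3 = {1, 5, 7}  B4 = {1, 3, 7}  B5 = {4, 8, 9}  B6 = {1, 2, 7}  B7 = {6, 8, 9}
Tree: B1–B2, B1–B3, B3–B4, B2–B5, B1–B6, B5–B7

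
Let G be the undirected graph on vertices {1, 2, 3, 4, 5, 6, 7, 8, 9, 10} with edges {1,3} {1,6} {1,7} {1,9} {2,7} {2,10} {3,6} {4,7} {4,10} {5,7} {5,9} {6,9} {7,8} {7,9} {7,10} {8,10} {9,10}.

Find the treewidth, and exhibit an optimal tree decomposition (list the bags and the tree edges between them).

Treewidth 2.
One such decomposition:
Bags: B1 = {7, 8, 10}  B2 = {7, 9, 10}  B3 = {1, 7, 9}  B4 = {1, 6, 9}  B5 = {4, 7, 10}  B6 = {1, 3, 6}  B7 = {5, 7, 9}  B8 = {2, 7, 10}
Tree: B1–B2, B2–B3, B3–B4, B2–B5, B4–B6, B2–B7, B2–B8

Each bag holds 3 vertices, so the decomposition has width 2, which upper-bounds the treewidth. Conversely, {1, 3, 6} is a clique of size 3, and the vertices of any clique must share a bag in every tree decomposition; so some bag has ≥ 3 vertices and tw(G) ≥ 2. Therefore the treewidth is 2.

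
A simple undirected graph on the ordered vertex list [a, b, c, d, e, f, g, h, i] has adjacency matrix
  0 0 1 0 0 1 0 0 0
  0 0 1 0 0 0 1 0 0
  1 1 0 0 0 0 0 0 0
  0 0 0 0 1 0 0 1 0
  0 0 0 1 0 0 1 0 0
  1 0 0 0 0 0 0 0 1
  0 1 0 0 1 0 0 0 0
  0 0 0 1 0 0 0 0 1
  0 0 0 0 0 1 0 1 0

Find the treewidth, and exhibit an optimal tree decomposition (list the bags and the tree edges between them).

The largest bag has 3 vertices, giving width 2; this decomposition certifies tw(G) ≤ 2. Since h–d–e–g–b–c–a–f–i–h is a cycle in G, G is not acyclic. Forests are exactly the graphs of treewidth ≤ 1, so tw(G) ≥ 2. The upper and lower bounds meet at 2, so that is the treewidth.

Treewidth 2.
Bags: B1 = {d, e, h}  B2 = {e, g, h}  B3 = {b, g, h}  B4 = {b, c, h}  B5 = {a, c, h}  B6 = {a, f, h}  B7 = {f, h, i}
Tree: B1–B2, B2–B3, B3–B4, B4–B5, B5–B6, B6–B7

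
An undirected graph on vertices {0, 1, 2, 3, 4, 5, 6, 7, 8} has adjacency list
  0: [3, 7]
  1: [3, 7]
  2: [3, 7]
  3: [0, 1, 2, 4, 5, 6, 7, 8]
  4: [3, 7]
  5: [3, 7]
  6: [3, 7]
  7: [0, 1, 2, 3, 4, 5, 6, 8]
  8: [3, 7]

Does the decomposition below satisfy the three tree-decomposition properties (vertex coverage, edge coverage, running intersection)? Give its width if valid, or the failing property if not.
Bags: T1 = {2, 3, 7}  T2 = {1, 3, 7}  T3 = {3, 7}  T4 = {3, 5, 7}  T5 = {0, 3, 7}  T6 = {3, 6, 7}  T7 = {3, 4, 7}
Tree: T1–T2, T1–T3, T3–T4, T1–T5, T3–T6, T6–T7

No — vertex 8 appears in no bag.

A tree decomposition must satisfy three properties: every vertex lies in some bag; for every edge, both endpoints lie together in some bag; and for every vertex, the bags containing it form a connected subtree. Here vertex 8 appears in no bag, so the decomposition is invalid.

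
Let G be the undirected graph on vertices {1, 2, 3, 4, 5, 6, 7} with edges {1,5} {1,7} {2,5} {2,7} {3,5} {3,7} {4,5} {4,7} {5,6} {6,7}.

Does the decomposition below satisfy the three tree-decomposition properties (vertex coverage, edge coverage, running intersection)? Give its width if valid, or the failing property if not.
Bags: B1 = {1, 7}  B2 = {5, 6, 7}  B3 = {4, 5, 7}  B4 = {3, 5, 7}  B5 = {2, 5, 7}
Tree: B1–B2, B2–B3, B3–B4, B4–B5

No — edge (5,1) lies in no bag.

A tree decomposition must satisfy three properties: every vertex lies in some bag; for every edge, both endpoints lie together in some bag; and for every vertex, the bags containing it form a connected subtree. Here edge (5,1) lies in no bag, so the decomposition is invalid.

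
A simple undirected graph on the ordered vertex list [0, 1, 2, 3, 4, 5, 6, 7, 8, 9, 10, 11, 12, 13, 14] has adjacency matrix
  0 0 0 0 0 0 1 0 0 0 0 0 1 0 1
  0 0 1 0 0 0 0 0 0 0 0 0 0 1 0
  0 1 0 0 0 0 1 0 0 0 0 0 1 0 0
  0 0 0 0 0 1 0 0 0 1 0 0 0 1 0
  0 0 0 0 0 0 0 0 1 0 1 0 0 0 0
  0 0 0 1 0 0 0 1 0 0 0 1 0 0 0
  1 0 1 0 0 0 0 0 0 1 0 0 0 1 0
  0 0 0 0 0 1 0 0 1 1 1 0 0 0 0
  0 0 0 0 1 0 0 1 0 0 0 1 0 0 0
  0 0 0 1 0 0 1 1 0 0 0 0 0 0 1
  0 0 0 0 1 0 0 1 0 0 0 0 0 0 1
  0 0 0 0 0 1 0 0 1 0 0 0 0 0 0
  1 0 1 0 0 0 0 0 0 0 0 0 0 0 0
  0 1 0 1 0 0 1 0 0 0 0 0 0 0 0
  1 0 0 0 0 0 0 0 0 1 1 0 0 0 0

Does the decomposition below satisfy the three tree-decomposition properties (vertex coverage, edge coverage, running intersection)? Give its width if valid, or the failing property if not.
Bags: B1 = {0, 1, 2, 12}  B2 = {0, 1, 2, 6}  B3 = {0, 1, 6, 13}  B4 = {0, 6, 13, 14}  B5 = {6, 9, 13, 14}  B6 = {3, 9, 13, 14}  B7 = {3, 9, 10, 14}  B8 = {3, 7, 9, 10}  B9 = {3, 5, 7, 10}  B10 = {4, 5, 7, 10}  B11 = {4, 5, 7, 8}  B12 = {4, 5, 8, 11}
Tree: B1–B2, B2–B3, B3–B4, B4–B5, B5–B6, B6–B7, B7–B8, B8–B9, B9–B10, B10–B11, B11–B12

Yes; width 3.

Vertex coverage: the bags together contain {0, 1, 2, 3, 4, 5, 6, 7, 8, 9, 10, 11, 12, 13, 14}, the full vertex set. Edge coverage: each edge of G has both endpoints in at least one bag. Running intersection: for every vertex, the bags containing it form a connected subtree. All three properties hold, so this is a valid tree decomposition of width max|bag| − 1 = 3, and hence tw(G) ≤ 3.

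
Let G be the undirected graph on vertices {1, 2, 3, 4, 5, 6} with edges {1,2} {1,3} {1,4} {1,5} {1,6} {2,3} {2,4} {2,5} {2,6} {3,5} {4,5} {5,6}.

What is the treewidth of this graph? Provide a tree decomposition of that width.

The largest bag has 4 vertices, giving width 3; this decomposition certifies tw(G) ≤ 3. For the lower bound, the 4 vertices {1, 2, 3, 5} are pairwise adjacent, and any tree decomposition puts a clique entirely inside one bag — forcing width ≥ 3. Hence tw(G) = 3 exactly.

Treewidth 3.
One optimal decomposition is:
Bags: B1 = {1, 2, 4, 5}  B2 = {1, 2, 5, 6}  B3 = {1, 2, 3, 5}
Tree: B1–B2, B2–B3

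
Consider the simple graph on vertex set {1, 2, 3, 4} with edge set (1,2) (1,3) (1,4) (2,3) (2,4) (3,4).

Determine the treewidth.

A width-3 tree decomposition is:
Bags: B1 = {1, 2, 3, 4}
Tree: (single bag)
A single bag containing all 4 vertices is trivially a valid decomposition of width 3. For the lower bound, the 4 vertices {1, 2, 3, 4} are pairwise adjacent, and any tree decomposition puts a clique entirely inside one bag — forcing width ≥ 3. The upper and lower bounds meet at 3, so that is the treewidth.

3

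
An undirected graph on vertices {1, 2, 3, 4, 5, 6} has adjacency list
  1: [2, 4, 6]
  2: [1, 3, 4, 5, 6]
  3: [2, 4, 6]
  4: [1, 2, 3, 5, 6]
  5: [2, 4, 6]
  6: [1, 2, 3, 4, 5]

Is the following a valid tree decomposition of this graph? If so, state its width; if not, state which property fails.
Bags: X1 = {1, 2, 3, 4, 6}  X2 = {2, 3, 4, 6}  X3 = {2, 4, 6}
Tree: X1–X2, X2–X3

A tree decomposition must satisfy three properties: every vertex lies in some bag; for every edge, both endpoints lie together in some bag; and for every vertex, the bags containing it form a connected subtree. Here vertex 5 appears in no bag, so the decomposition is invalid.

No — vertex 5 appears in no bag.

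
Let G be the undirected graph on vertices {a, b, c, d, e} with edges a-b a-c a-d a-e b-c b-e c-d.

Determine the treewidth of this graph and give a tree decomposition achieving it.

Treewidth 2.
Bags: B1 = {a, c, d}  B2 = {a, b, c}  B3 = {a, b, e}
Tree: B1–B2, B2–B3

The largest bag has 3 vertices, giving width 2; this decomposition certifies tw(G) ≤ 2. For the lower bound, the 3 vertices {a, b, e} are pairwise adjacent, and any tree decomposition puts a clique entirely inside one bag — forcing width ≥ 2. Therefore the treewidth is 2.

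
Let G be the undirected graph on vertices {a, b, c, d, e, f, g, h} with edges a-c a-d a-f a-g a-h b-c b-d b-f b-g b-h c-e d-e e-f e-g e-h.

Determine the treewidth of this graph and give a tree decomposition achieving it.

Treewidth 3.
One optimal decomposition is:
Bags: B1 = {a, b, e, h}  B2 = {a, b, e, f}  B3 = {a, b, c, e}  B4 = {a, b, e, g}  B5 = {a, b, d, e}
Tree: B1–B2, B2–B3, B3–B4, B4–B5

The largest bag has 4 vertices, giving width 3; this decomposition certifies tw(G) ≤ 3. For the lower bound: the 4 vertex sets {e,h}, {b,f}, {a}, {c} are disjoint, each induces a connected subgraph, and every pair is joined by at least one edge of G. Contracting each set to a single vertex therefore yields K_{4} as a minor, and since treewidth is minor-monotone, tw(G) ≥ tw(K_{4}) = 3. Therefore the treewidth is 3.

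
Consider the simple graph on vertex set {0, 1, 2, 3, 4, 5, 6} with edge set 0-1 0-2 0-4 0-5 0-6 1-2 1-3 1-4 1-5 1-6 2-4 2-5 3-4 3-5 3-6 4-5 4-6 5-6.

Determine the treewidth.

4

A width-4 tree decomposition is:
Bags: B1 = {0, 1, 4, 5, 6}  B2 = {1, 3, 4, 5, 6}  B3 = {0, 1, 2, 4, 5}
Tree: B1–B2, B1–B3
Each bag holds 5 vertices, so the decomposition has width 4, which upper-bounds the treewidth. Conversely, {0, 1, 2, 4, 5} is a clique of size 5, and the vertices of any clique must share a bag in every tree decomposition; so some bag has ≥ 5 vertices and tw(G) ≥ 4. Therefore the treewidth is 4.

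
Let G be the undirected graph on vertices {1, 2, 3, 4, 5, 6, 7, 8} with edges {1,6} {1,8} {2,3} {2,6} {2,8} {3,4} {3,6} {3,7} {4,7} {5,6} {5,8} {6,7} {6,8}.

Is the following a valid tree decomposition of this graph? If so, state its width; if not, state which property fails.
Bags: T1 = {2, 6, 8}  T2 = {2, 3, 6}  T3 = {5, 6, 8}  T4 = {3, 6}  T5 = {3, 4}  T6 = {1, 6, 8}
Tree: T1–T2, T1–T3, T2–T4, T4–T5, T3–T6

No — vertex 7 appears in no bag.

A tree decomposition must satisfy three properties: every vertex lies in some bag; for every edge, both endpoints lie together in some bag; and for every vertex, the bags containing it form a connected subtree. Here vertex 7 appears in no bag, so the decomposition is invalid.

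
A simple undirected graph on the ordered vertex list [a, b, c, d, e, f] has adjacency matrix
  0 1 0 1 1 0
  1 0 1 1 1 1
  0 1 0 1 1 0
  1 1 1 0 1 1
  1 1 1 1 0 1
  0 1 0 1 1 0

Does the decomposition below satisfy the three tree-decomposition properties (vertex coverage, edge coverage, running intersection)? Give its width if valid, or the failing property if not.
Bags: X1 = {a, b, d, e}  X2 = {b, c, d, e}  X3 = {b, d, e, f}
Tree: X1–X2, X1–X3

Yes; width 3.

Checking the three conditions: (i) the bags cover all of {a, b, c, d, e, f}; (ii) for each edge, some bag contains both endpoints; (iii) the bags containing any fixed vertex form a subtree. All hold, so the decomposition is valid with width 4 − 1 = 3.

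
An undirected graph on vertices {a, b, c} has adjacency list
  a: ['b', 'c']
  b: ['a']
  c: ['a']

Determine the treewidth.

1

A width-1 tree decomposition is:
Bags: B1 = {a, c}  B2 = {a, b}
Tree: B1–B2
The largest bag has 2 vertices, giving width 1; this decomposition certifies tw(G) ≤ 1. G has an edge, so its treewidth is at least 1. The upper and lower bounds meet at 1, so that is the treewidth.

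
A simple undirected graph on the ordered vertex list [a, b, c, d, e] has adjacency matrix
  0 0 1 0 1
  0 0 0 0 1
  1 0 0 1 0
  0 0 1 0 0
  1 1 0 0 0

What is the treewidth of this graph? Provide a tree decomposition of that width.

Each bag holds 2 vertices, so the decomposition has width 1, which upper-bounds the treewidth. G has an edge, so its treewidth is at least 1. Combining the bounds, tw(G) = 1.

Treewidth 1.
One such decomposition:
Bags: B1 = {b, e}  B2 = {a, e}  B3 = {a, c}  B4 = {c, d}
Tree: B1–B2, B2–B3, B3–B4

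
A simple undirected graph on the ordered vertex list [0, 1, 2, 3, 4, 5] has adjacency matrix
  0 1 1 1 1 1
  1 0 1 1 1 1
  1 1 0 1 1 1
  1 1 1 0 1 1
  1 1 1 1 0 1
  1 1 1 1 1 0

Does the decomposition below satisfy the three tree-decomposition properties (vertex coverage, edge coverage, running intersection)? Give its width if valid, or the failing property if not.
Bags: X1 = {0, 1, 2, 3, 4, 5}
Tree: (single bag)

Vertex coverage: the bags together contain {0, 1, 2, 3, 4, 5}, the full vertex set. Edge coverage: each edge of G has both endpoints in at least one bag. Running intersection: for every vertex, the bags containing it form a connected subtree. All three properties hold, so this is a valid tree decomposition of width max|bag| − 1 = 5, and hence tw(G) ≤ 5.

Yes; width 5.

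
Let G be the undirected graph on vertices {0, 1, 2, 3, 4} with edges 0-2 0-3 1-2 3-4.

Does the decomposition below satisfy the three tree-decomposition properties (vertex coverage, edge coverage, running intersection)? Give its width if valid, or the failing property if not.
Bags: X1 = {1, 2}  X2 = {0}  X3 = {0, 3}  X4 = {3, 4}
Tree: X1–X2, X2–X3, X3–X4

A tree decomposition must satisfy three properties: every vertex lies in some bag; for every edge, both endpoints lie together in some bag; and for every vertex, the bags containing it form a connected subtree. Here edge (2,0) lies in no bag, so the decomposition is invalid.

No — edge (2,0) lies in no bag.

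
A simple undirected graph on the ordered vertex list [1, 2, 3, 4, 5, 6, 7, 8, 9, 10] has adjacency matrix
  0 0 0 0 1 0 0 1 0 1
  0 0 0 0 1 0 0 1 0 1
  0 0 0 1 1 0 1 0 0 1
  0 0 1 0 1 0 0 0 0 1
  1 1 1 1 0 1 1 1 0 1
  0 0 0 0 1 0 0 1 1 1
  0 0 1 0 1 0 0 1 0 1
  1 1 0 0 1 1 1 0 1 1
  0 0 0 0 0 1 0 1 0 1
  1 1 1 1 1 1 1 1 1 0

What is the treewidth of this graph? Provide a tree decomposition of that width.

Every bag has size at most 4, so the width is 4 − 1 = 3 and tw(G) ≤ 3. Conversely, {6, 8, 9, 10} is a clique of size 4, and the vertices of any clique must share a bag in every tree decomposition; so some bag has ≥ 4 vertices and tw(G) ≥ 3. The upper and lower bounds meet at 3, so that is the treewidth.

Treewidth 3.
One optimal decomposition is:
Bags: B1 = {5, 7, 8, 10}  B2 = {2, 5, 8, 10}  B3 = {3, 5, 7, 10}  B4 = {5, 6, 8, 10}  B5 = {1, 5, 8, 10}  B6 = {3, 4, 5, 10}  B7 = {6, 8, 9, 10}
Tree: B1–B2, B1–B3, B1–B4, B1–B5, B3–B6, B4–B7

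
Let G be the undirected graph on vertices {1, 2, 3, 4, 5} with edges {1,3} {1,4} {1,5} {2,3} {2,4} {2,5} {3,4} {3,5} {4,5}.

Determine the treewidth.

3

A width-3 tree decomposition is:
Bags: B1 = {2, 3, 4, 5}  B2 = {1, 3, 4, 5}
Tree: B1–B2
The largest bag has 4 vertices, giving width 3; this decomposition certifies tw(G) ≤ 3. On the other hand G contains the 4-clique {1, 3, 4, 5}. A clique must lie in a single bag of any decomposition, so no decomposition can have width below 3. The upper and lower bounds meet at 3, so that is the treewidth.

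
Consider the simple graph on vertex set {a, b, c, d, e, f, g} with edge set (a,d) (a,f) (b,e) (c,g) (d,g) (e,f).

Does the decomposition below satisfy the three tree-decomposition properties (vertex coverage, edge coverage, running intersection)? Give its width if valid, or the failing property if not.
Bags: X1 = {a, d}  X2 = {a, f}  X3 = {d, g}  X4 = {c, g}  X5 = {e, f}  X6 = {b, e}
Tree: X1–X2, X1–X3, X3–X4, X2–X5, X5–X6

Vertex coverage: the bags together contain {a, b, c, d, e, f, g}, the full vertex set. Edge coverage: each edge of G has both endpoints in at least one bag. Running intersection: for every vertex, the bags containing it form a connected subtree. All three properties hold, so this is a valid tree decomposition of width max|bag| − 1 = 1, and hence tw(G) ≤ 1.

Yes; width 1.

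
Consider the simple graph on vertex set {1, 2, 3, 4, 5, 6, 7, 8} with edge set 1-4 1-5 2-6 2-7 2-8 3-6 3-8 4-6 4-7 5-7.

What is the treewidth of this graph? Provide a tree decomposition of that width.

The largest bag has 3 vertices, giving width 2; this decomposition certifies tw(G) ≤ 2. The edges 1–5–7–4–1 form a cycle, so G is not a tree and its treewidth is at least 2. Hence tw(G) = 2 exactly.

Treewidth 2.
One such decomposition:
Bags: B1 = {1, 4, 5}  B2 = {4, 5, 7}  B3 = {4, 6, 7}  B4 = {2, 6, 7}  B5 = {2, 3, 6}  B6 = {2, 3, 8}
Tree: B1–B2, B2–B3, B3–B4, B4–B5, B5–B6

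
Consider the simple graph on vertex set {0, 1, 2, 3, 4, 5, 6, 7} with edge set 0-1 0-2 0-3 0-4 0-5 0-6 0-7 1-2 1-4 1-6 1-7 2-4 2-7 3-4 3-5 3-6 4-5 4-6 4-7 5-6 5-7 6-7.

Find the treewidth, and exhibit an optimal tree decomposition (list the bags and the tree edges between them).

The largest bag has 5 vertices, giving width 4; this decomposition certifies tw(G) ≤ 4. On the other hand G contains the 5-clique {0, 1, 2, 4, 7}. A clique must lie in a single bag of any decomposition, so no decomposition can have width below 4. The upper and lower bounds meet at 4, so that is the treewidth.

Treewidth 4.
One such decomposition:
Bags: B1 = {0, 3, 4, 5, 6}  B2 = {0, 4, 5, 6, 7}  B3 = {0, 1, 4, 6, 7}  B4 = {0, 1, 2, 4, 7}
Tree: B1–B2, B2–B3, B3–B4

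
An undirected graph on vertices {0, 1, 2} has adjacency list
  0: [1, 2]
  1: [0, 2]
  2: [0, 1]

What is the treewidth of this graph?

A width-2 tree decomposition is:
Bags: B1 = {0, 1, 2}
Tree: (single bag)
A single bag containing all 3 vertices is trivially a valid decomposition of width 2. On the other hand G contains the 3-clique {0, 1, 2}. A clique must lie in a single bag of any decomposition, so no decomposition can have width below 2. Combining the bounds, tw(G) = 2.

2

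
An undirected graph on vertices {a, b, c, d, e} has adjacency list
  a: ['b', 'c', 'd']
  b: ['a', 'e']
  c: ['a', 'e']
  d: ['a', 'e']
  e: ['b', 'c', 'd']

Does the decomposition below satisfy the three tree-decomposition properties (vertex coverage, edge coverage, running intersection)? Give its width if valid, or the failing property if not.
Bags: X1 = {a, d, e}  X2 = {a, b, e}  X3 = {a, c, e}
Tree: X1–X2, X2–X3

Checking the three conditions: (i) the bags cover all of {a, b, c, d, e}; (ii) for each edge, some bag contains both endpoints; (iii) the bags containing any fixed vertex form a subtree. All hold, so the decomposition is valid with width 3 − 1 = 2.

Yes; width 2.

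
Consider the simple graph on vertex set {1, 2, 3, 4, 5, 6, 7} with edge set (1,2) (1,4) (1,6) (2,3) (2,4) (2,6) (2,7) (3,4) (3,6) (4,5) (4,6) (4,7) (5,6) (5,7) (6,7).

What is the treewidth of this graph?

3

A width-3 tree decomposition is:
Bags: B1 = {1, 2, 4, 6}  B2 = {2, 4, 6, 7}  B3 = {4, 5, 6, 7}  B4 = {2, 3, 4, 6}
Tree: B1–B2, B2–B3, B1–B4
Each bag holds 4 vertices, so the decomposition has width 3, which upper-bounds the treewidth. On the other hand G contains the 4-clique {1, 2, 4, 6}. A clique must lie in a single bag of any decomposition, so no decomposition can have width below 3. Hence tw(G) = 3 exactly.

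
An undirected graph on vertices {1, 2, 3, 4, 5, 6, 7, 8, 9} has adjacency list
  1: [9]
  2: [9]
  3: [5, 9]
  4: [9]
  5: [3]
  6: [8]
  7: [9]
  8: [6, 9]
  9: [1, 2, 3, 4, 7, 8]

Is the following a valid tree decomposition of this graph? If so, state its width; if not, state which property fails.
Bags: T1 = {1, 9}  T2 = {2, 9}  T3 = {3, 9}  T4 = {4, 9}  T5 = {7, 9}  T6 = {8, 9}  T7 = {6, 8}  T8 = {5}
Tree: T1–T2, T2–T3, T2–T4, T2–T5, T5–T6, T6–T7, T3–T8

A tree decomposition must satisfy three properties: every vertex lies in some bag; for every edge, both endpoints lie together in some bag; and for every vertex, the bags containing it form a connected subtree. Here edge (3,5) lies in no bag, so the decomposition is invalid.

No — edge (3,5) lies in no bag.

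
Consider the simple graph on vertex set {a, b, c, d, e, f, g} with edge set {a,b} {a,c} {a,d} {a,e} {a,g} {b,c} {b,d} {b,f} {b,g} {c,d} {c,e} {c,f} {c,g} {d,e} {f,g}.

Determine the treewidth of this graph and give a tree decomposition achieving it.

Each bag holds 4 vertices, so the decomposition has width 3, which upper-bounds the treewidth. For the lower bound, the 4 vertices {a, c, d, e} are pairwise adjacent, and any tree decomposition puts a clique entirely inside one bag — forcing width ≥ 3. Hence tw(G) = 3 exactly.

Treewidth 3.
One such decomposition:
Bags: B1 = {a, c, d, e}  B2 = {a, b, c, d}  B3 = {a, b, c, g}  B4 = {b, c, f, g}
Tree: B1–B2, B2–B3, B3–B4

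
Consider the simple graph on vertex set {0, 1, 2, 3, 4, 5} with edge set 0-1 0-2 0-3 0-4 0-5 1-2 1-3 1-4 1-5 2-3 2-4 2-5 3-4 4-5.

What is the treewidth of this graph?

4

A width-4 tree decomposition is:
Bags: B1 = {0, 1, 2, 4, 5}  B2 = {0, 1, 2, 3, 4}
Tree: B1–B2
Every bag has size at most 5, so the width is 5 − 1 = 4 and tw(G) ≤ 4. For the lower bound, the 5 vertices {0, 1, 2, 3, 4} are pairwise adjacent, and any tree decomposition puts a clique entirely inside one bag — forcing width ≥ 4. Therefore the treewidth is 4.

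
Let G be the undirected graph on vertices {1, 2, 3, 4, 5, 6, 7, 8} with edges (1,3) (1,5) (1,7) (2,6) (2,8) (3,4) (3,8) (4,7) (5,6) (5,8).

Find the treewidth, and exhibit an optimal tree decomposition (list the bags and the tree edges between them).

Each bag holds 3 vertices, so the decomposition has width 2, which upper-bounds the treewidth. Since 2–6–5–8–2 is a cycle in G, G is not acyclic. Forests are exactly the graphs of treewidth ≤ 1, so tw(G) ≥ 2. The upper and lower bounds meet at 2, so that is the treewidth.

Treewidth 2.
One optimal decomposition is:
Bags: B1 = {2, 6, 8}  B2 = {5, 6, 8}  B3 = {3, 5, 8}  B4 = {1, 3, 5}  B5 = {1, 3, 4}  B6 = {1, 4, 7}
Tree: B1–B2, B2–B3, B3–B4, B4–B5, B5–B6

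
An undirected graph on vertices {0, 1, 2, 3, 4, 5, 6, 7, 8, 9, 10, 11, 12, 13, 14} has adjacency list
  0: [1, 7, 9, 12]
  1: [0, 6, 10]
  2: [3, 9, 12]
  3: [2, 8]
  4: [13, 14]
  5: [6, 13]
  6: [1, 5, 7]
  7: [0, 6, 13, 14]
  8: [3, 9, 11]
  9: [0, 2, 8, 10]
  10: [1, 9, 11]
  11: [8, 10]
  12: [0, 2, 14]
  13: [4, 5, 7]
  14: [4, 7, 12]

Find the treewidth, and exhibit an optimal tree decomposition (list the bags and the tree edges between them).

Treewidth 3.
One optimal decomposition is:
Bags: B1 = {4, 5, 13, 14}  B2 = {5, 7, 13, 14}  B3 = {5, 6, 7, 14}  B4 = {6, 7, 12, 14}  B5 = {0, 6, 7, 12}  B6 = {0, 1, 6, 12}  B7 = {0, 1, 2, 12}  B8 = {0, 1, 2, 9}  B9 = {1, 2, 9, 10}  B10 = {2, 3, 9, 10}  B11 = {3, 8, 9, 10}  B12 = {3, 8, 10, 11}
Tree: B1–B2, B2–B3, B3–B4, B4–B5, B5–B6, B6–B7, B7–B8, B8–B9, B9–B10, B10–B11, B11–B12

The largest bag has 4 vertices, giving width 3; this decomposition certifies tw(G) ≤ 3. For the lower bound: the 4 vertex sets {4,5,13}, {14}, {7}, {0,1,6,12} are disjoint, each induces a connected subgraph, and every pair is joined by at least one edge of G. Contracting each set to a single vertex therefore yields K_{4} as a minor, and since treewidth is minor-monotone, tw(G) ≥ tw(K_{4}) = 3. Combining the bounds, tw(G) = 3.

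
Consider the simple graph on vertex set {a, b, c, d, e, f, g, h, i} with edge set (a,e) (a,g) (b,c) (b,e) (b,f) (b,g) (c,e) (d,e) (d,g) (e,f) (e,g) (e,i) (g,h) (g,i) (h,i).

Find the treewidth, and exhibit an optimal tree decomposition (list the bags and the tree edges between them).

The largest bag has 3 vertices, giving width 2; this decomposition certifies tw(G) ≤ 2. For the lower bound, the 3 vertices {d, e, g} are pairwise adjacent, and any tree decomposition puts a clique entirely inside one bag — forcing width ≥ 2. Combining the bounds, tw(G) = 2.

Treewidth 2.
One such decomposition:
Bags: B1 = {d, e, g}  B2 = {e, g, i}  B3 = {b, e, g}  B4 = {b, c, e}  B5 = {g, h, i}  B6 = {b, e, f}  B7 = {a, e, g}
Tree: B1–B2, B1–B3, B3–B4, B2–B5, B3–B6, B1–B7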